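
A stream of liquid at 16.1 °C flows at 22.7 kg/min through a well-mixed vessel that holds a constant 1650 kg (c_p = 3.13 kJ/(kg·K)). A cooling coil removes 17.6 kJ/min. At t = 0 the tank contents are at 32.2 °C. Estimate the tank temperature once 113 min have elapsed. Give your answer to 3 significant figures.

19.3 °C

Heat balance on the well-mixed liquid: M c_p dT/dt = ṁ c_p (T_in − T) − 17.6.
Rearrange: dT/dt = (T_ss − T)/τ with τ = M/ṁ = 72.687 min and T_ss = T_in − Q̇/(ṁ c_p) = 15.852 °C.
Integrating: T(t) = T_ss + (T₀ − T_ss) e^(−t/τ).
T(113) = 15.852 + (16.348)·e^(−113/72.687) = 15.852 + (16.348)·0.21127 = 19.306 °C.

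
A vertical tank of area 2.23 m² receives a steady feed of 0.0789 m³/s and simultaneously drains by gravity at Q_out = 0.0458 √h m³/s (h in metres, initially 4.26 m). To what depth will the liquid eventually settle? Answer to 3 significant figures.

2.97 m

Unsteady balance on liquid volume: A dh/dt = Q_in − 0.0458 √h. At steady state dh/dt = 0:
Q_in = 0.0458 √h_ss ⇒ √h_ss = 0.0789/0.0458 = 1.7227.
h_ss = 1.7227² = 2.9677 m. (Since h₀ = 4.26 m > h_ss, the level will fall toward this value.)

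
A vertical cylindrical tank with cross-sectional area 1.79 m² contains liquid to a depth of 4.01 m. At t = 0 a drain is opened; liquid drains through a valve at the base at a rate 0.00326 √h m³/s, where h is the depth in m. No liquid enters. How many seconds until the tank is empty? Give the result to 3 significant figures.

2200 s

Volume balance on the tank: A dh/dt = −0.00326 √h.
Separate and integrate: 2(√h − √h₀) = −(0.00326/A) t.
Set h = 0: 2√h₀ = (0.00326/A) t_empty ⇒ t_empty = 2A√h₀/0.00326.
t_empty = 2·1.79·√4.01/0.00326 = 3.5800·2.0025/0.00326 = 2199.1 s.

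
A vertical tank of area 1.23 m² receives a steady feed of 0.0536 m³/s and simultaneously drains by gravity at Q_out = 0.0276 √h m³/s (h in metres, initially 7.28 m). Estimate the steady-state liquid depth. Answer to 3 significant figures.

3.77 m

A dh/dt = Q_in − 0.0276 √h. Steady state requires inflow = outflow:
Q_in = 0.0276 √h_ss ⇒ √h_ss = 0.0536/0.0276 = 1.9420.
h_ss = 1.9420² = 3.7715 m. (Since h₀ = 7.28 m > h_ss, the level will fall toward this value.)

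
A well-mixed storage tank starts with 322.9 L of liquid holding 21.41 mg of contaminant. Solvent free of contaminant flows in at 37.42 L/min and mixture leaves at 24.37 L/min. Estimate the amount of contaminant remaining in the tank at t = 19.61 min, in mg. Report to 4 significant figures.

7.199 mg

Let m(t) be the amount of contaminant. Volume: V(t) = V₀ + (Q_in − Q_out) t = 322.9 + 13.0500 t; V(19.61) = 578.811 L.
No contaminant enters, so dm/dt = −Q_out · (m/V).
dm/m = −Q_out dt/(V₀ + 13.0500 t); integrating gives ln(m/m₀) = −(Q_out/(Q_in−Q_out)) ln(V/V₀).
m = m₀ (V₀/V)^(Q_out/(Q_in−Q_out)) = 21.41 × (322.9/578.811)^(1.86743) = 7.19915 mg.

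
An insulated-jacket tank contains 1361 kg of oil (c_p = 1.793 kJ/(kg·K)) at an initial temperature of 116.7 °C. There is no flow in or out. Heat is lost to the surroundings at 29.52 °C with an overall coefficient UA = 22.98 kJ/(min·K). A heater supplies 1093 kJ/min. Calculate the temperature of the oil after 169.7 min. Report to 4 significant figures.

85.10 °C

M c_p dT/dt = −UA(T − T_amb) + Q̇.
dT/dt = (T_ss − T)/τ with T_ss = T_amb + Q̇/UA = 29.52 + 1093/22.98 = 77.0831 °C, τ = M c_p/UA = 1361·1.793/22.98 = 106.191 min.
Solution: T(t) = T_ss + (T₀ − T_ss) e^(−t/τ).
T(169.7) = 77.0831 + (39.6169)·0.202288 = 85.0971 °C.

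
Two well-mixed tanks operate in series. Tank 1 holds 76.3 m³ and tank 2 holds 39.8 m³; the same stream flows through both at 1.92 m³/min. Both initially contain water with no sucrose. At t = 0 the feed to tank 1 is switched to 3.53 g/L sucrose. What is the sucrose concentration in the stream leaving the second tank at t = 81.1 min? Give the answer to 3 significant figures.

2.65 g/L

Each tank obeys Vᵢ dCᵢ/dt = Q(Cᵢ₋₁ − Cᵢ), so τᵢ = Vᵢ/Q.
τ₁ = 76.3/1.92 = 39.740 min; τ₂ = 39.8/1.92 = 20.729 min.
Solving the cascade with C₁(0)=C₂(0)=0 gives C₂(t) = C_in[1 − (τ₁ e^(−t/τ₁) − τ₂ e^(−t/τ₂))/(τ₁ − τ₂)].
At t = 81.1: e^(−t/τ₁) = 0.12993, e^(−t/τ₂) = 0.019993.
C₂ = 3.53·[1 − (39.740·0.12993 − 20.729·0.019993)/(19.010)] = 3.53·0.75020 = 2.6482 g/L.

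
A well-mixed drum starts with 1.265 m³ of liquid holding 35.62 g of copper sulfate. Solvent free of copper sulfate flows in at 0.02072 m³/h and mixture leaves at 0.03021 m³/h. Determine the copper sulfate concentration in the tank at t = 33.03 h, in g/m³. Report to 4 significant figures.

15.12 g/m³

Let m(t) be the amount of copper sulfate. Volume: V(t) = V₀ + (Q_in − Q_out) t = 1.265 − 0.00949000 t; V(33.03) = 0.951545 m³.
Solute balance: dm/dt = 0 − Q_out C = −Q_out m/V(t).
Separate: dm/m = −Q_out dt/V(t) ⇒ ln(m/m₀) = −(Q_out/(Q_in−Q_out)) ln(V/V₀).
m = m₀ (V₀/V)^(Q_out/(Q_in−Q_out)) = 35.62 × (1.265/0.951545)^(-3.18335) = 14.3892 g.
C = m/V = 14.3892/0.951545 = 15.1220 g/m³.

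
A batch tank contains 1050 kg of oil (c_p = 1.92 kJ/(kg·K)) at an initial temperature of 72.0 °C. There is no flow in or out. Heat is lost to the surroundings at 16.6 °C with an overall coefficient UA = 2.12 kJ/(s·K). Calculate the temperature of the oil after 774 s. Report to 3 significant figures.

41.1 °C

Unsteady energy balance on the tank contents: M c_p dT/dt = −UA(T − T_amb).
dT/dt = (T_ss − T)/τ with T_ss = T_amb = 16.600 °C, τ = M c_p/UA = 1050·1.92/2.12 = 950.94 s.
Integrating: T(t) = T_ss + (T₀ − T_ss) e^(−t/τ).
T(774) = 16.600 + (55.400)·0.44311 = 41.149 °C.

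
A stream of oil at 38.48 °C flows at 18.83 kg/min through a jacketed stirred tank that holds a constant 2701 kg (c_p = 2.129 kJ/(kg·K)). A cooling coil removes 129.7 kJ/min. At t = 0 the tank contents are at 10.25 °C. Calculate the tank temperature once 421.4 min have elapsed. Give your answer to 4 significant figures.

33.92 °C

Heat balance on the well-mixed liquid: M c_p dT/dt = ṁ c_p (T_in − T) − 129.7.
τ = M/ṁ = 143.441 min; T_ss = T_in − Q̇/(ṁ c_p) = 38.48 − 129.7/(18.83·2.129) = 35.2447 °C.
Integrating: T(t) = T_ss + (T₀ − T_ss) e^(−t/τ).
T(421.4) = 35.2447 + (-24.9947)·e^(−421.4/143.441) = 35.2447 + (-24.9947)·0.0529829 = 33.9204 °C.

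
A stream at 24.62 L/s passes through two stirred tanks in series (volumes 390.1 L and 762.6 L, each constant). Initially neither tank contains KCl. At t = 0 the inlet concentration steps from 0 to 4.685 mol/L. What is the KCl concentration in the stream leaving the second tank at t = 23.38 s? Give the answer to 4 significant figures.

Each tank obeys Vᵢ dCᵢ/dt = Q(Cᵢ₋₁ − Cᵢ), so τᵢ = Vᵢ/Q.
τ₁ = 390.1/24.62 = 15.8448 s; τ₂ = 762.6/24.62 = 30.9748 s.
Solving the cascade with C₁(0)=C₂(0)=0 gives C₂(t) = C_in[1 − (τ₁ e^(−t/τ₁) − τ₂ e^(−t/τ₂))/(τ₁ − τ₂)].
At t = 23.38: e^(−t/τ₁) = 0.228651, e^(−t/τ₂) = 0.470101.
C₂ = 4.685·[1 − (15.8448·0.228651 − 30.9748·0.470101)/(-15.1300)] = 4.685·0.277040 = 1.29793 mol/L.

1.298 mol/L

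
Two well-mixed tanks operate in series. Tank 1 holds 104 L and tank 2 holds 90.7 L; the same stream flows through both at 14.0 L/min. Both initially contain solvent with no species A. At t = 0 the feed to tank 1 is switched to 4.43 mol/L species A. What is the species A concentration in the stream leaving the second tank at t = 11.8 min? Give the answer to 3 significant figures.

2.24 mol/L

Time constants: τᵢ = Vᵢ/Q for each well-mixed tank.
τ₁ = 104/14.0 = 7.4286 min; τ₂ = 90.7/14.0 = 6.4786 min.
Solving the cascade with C₁(0)=C₂(0)=0 gives C₂(t) = C_in[1 − (τ₁ e^(−t/τ₁) − τ₂ e^(−t/τ₂))/(τ₁ − τ₂)].
At t = 11.8: e^(−t/τ₁) = 0.20424, e^(−t/τ₂) = 0.16180.
C₂ = 4.43·[1 − (7.4286·0.20424 − 6.4786·0.16180)/(0.95000)] = 4.43·0.50635 = 2.2431 mol/L.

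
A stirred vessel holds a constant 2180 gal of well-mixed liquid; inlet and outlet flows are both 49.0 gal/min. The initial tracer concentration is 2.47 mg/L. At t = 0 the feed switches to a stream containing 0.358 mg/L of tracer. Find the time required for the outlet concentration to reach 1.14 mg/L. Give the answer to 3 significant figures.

44.2 min

Mass balance on the solute (V constant): V dC/dt = Q(C_in − C), so τ = V/Q = 44.490 min.
C(t) = C_in + (C₀ − C_in) e^(−t/τ). Set C = 1.14 and solve for t:
e^(−t/τ) = (C − C_in)/(C₀ − C_in) = (1.14 − 0.358)/(2.47 − 0.358) = 0.37027
t = −τ ln(…) = 44.490 × 0.99354 = 44.202 min.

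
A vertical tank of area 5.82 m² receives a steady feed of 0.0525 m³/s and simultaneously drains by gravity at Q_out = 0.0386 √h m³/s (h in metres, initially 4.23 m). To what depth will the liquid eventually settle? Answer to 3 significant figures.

A dh/dt = Q_in − 0.0386 √h. Steady state requires inflow = outflow:
Q_in = 0.0386 √h_ss ⇒ √h_ss = 0.0525/0.0386 = 1.3601.
h_ss = 1.3601² = 1.8499 m. (Since h₀ = 4.23 m > h_ss, the level will fall toward this value.)

1.85 m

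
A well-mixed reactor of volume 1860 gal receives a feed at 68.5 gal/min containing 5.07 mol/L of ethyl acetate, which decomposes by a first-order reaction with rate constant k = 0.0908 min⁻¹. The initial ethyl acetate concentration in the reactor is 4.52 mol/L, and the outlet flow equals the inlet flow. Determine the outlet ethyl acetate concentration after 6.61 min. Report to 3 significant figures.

2.78 mol/L

Accumulation = in − out − consumed: V dC/dt = Q C_in − Q C − k V C.
This is linear with rate a = Q/V + k = 0.12763 min⁻¹.
C_ss = Q C_in/(Q + kV) = 1.4630 mol/L; C(t) = C_ss + (C₀ − C_ss) e^(−a t).
C(6.61) = 1.4630 + (3.0570)·e^(−0.12763·6.61) = 1.4630 + (3.0570)·0.43015 = 2.7780 mol/L.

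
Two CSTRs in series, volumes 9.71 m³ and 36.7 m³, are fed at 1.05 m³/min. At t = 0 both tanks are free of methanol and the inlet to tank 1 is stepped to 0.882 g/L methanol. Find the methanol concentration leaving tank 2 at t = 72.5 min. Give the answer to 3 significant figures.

Each tank obeys Vᵢ dCᵢ/dt = Q(Cᵢ₋₁ − Cᵢ), so τᵢ = Vᵢ/Q.
τ₁ = 9.71/1.05 = 9.2476 min; τ₂ = 36.7/1.05 = 34.952 min.
Solving the cascade with C₁(0)=C₂(0)=0 gives C₂(t) = C_in[1 − (τ₁ e^(−t/τ₁) − τ₂ e^(−t/τ₂))/(τ₁ − τ₂)].
At t = 72.5: e^(−t/τ₁) = 0.00039373, e^(−t/τ₂) = 0.12565.
C₂ = 0.882·[1 − (9.2476·0.00039373 − 34.952·0.12565)/(-25.705)] = 0.882·0.82929 = 0.73143 g/L.

0.731 g/L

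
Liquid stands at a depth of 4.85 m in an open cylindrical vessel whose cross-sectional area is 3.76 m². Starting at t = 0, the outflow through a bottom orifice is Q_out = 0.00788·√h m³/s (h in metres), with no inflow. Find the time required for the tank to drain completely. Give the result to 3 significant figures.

2100 s

Volume balance on the tank: A dh/dt = −0.00788 √h.
Separate and integrate: 2(√h − √h₀) = −(0.00788/A) t.
Set h = 0: 2√h₀ = (0.00788/A) t_empty ⇒ t_empty = 2A√h₀/0.00788.
t_empty = 2·3.76·√4.85/0.00788 = 7.5200·2.2023/0.00788 = 2101.7 s.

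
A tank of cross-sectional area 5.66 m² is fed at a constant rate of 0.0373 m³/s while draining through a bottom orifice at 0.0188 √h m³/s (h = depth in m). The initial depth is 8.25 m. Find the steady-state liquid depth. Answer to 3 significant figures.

3.94 m

Level balance: A dh/dt = 0.0373 − 0.0188 √h. Setting dh/dt = 0:
Q_in = 0.0188 √h_ss ⇒ √h_ss = 0.0373/0.0188 = 1.9840.
h_ss = 1.9840² = 3.9364 m. (Since h₀ = 8.25 m > h_ss, the level will fall toward this value.)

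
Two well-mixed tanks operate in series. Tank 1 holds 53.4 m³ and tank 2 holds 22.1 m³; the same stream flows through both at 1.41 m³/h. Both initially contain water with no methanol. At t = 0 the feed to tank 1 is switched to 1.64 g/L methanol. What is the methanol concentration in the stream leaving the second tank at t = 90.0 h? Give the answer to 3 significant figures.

1.38 g/L

Each tank obeys Vᵢ dCᵢ/dt = Q(Cᵢ₋₁ − Cᵢ), so τᵢ = Vᵢ/Q.
τ₁ = 53.4/1.41 = 37.872 h; τ₂ = 22.1/1.41 = 15.674 h.
Tank 1: C₁ = C_in(1 − e^(−t/τ₁)). Tank 2 (τ₁ ≠ τ₂): C₂ = C_in[1 − (τ₁ e^(−t/τ₁) − τ₂ e^(−t/τ₂))/(τ₁ − τ₂)].
At t = 90.0: e^(−t/τ₁) = 0.092884, e^(−t/τ₂) = 0.0032081.
C₂ = 1.64·[1 − (37.872·0.092884 − 15.674·0.0032081)/(22.199)] = 1.64·0.84380 = 1.3838 g/L.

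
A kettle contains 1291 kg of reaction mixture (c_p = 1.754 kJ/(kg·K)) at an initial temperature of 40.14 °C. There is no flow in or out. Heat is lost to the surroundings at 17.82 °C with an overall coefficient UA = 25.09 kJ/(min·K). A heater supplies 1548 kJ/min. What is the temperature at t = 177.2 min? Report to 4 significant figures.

73.99 °C

Lumped-capacitance energy balance: M c_p dT/dt = UA(T_amb − T) + Q̇.
dT/dt = (T_ss − T)/τ with T_ss = T_amb + Q̇/UA = 17.82 + 1548/25.09 = 79.5179 °C, τ = M c_p/UA = 1291·1.754/25.09 = 90.2517 min.
T approaches T_ss exponentially: T(t) = T_ss + (T₀ − T_ss) e^(−t/τ).
T(177.2) = 79.5179 + (-39.3779)·0.140380 = 73.9900 °C.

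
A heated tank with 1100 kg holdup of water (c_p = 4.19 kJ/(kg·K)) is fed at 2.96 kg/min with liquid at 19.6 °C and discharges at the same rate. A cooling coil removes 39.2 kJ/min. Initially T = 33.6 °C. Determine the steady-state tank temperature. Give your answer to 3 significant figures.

Unsteady energy balance on the tank contents: M c_p dT/dt = ṁ c_p (T_in − T) − 39.2.
At steady state dT/dt = 0 ⇒ T_ss = T_in − Q̇/(ṁ c_p) = 19.6 − 39.2/(2.96·4.19) = 16.439 °C.

16.4 °C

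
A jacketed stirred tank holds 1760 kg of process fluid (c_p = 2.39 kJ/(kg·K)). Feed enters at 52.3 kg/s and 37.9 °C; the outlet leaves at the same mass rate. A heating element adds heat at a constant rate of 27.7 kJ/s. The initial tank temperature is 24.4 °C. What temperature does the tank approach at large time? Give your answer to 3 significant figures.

Heat balance on the well-mixed liquid: M c_p dT/dt = ṁ c_p (T_in − T) + 27.7.
At steady state dT/dt = 0 ⇒ T_ss = T_in + Q̇/(ṁ c_p) = 37.9 + 27.7/(52.3·2.39) = 38.122 °C.

38.1 °C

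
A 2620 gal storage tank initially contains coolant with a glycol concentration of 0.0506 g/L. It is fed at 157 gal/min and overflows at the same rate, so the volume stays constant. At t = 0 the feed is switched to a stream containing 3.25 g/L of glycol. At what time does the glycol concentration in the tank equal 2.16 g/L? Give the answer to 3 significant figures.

Species balance: V dC/dt = Q(C_in − C) ⇒ τ = V/Q = 16.688 min.
C(t) = C_in + (C₀ − C_in) e^(−t/τ). Set C = 2.16 and solve for t:
e^(−t/τ) = (C − C_in)/(C₀ − C_in) = (2.16 − 3.25)/(0.0506 − 3.25) = 0.34069
t = −τ ln(…) = 16.688 × 1.0768 = 17.969 min.

18.0 min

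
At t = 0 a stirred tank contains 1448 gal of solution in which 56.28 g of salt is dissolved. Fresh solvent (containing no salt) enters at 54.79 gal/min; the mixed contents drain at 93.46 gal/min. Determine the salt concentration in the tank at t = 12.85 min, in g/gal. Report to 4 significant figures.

Let m(t) be the amount of salt. Volume: V(t) = V₀ + (Q_in − Q_out) t = 1448 − 38.6700 t; V(12.85) = 951.091 gal.
Species balance (pure solvent in): dm/dt = −Q_out · m/V(t).
Separate: dm/m = −Q_out dt/V(t) ⇒ ln(m/m₀) = −(Q_out/(Q_in−Q_out)) ln(V/V₀).
m = m₀ (V₀/V)^(Q_out/(Q_in−Q_out)) = 56.28 × (1448/951.091)^(-2.41686) = 20.3781 g.
C = m/V = 20.3781/951.091 = 0.0214261 g/gal.

0.02143 g/gal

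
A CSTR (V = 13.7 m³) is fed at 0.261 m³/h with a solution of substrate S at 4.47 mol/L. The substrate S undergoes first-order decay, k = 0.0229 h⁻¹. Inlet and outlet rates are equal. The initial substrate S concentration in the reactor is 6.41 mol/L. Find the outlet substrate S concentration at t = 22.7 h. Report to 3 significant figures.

Species balance: V dC/dt = Q C_in − Q C − k V C.
dC/dt = (Q/V) C_in − (Q/V + k) C; effective rate a = Q/V + k = 0.019051 + 0.0229 = 0.041951 h⁻¹.
C_ss = Q C_in/(Q + kV) = 2.0299 mol/L; C(t) = C_ss + (C₀ − C_ss) e^(−a t).
C(22.7) = 2.0299 + (4.3801)·e^(−0.041951·22.7) = 2.0299 + (4.3801)·0.38586 = 3.7200 mol/L.

3.72 mol/L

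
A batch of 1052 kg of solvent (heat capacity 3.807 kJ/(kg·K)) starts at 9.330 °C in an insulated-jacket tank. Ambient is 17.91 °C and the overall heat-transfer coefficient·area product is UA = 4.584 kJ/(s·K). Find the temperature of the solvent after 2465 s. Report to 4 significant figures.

17.40 °C

Lumped-capacitance energy balance: M c_p dT/dt = UA(T_amb − T).
dT/dt = (T_ss − T)/τ with T_ss = T_amb = 17.9100 °C, τ = M c_p/UA = 1052·3.807/4.584 = 873.683 s.
This is linear first-order; T(t) = T_ss + (T₀ − T_ss) e^(−t/τ).
T(2465) = 17.9100 + (-8.58000)·0.0595232 = 17.3993 °C.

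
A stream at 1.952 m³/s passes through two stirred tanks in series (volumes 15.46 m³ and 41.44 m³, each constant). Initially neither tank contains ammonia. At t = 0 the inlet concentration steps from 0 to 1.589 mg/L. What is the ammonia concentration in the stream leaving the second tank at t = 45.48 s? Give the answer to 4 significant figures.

Time constants: τᵢ = Vᵢ/Q for each well-mixed tank.
τ₁ = 15.46/1.952 = 7.92008 s; τ₂ = 41.44/1.952 = 21.2295 s.
Tank 1: C₁ = C_in(1 − e^(−t/τ₁)). Tank 2 (τ₁ ≠ τ₂): C₂ = C_in[1 − (τ₁ e^(−t/τ₁) − τ₂ e^(−t/τ₂))/(τ₁ − τ₂)].
At t = 45.48: e^(−t/τ₁) = 0.00320717, e^(−t/τ₂) = 0.117384.
C₂ = 1.589·[1 − (7.92008·0.00320717 − 21.2295·0.117384)/(-13.3094)] = 1.589·0.814672 = 1.29451 mg/L.

1.295 mg/L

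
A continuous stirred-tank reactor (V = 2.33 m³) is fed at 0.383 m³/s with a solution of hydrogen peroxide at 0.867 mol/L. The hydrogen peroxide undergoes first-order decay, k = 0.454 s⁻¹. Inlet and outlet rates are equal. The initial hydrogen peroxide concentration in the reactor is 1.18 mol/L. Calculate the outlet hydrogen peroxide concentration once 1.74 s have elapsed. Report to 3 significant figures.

0.554 mol/L

V dC/dt = Q(C_in − C) − k V C.
This is linear with rate a = Q/V + k = 0.61838 s⁻¹.
C_ss = Q C_in/(Q + kV) = 0.23047 mol/L; C(t) = C_ss + (C₀ − C_ss) e^(−a t).
C(1.74) = 0.23047 + (0.94953)·e^(−0.61838·1.74) = 0.23047 + (0.94953)·0.34096 = 0.55422 mol/L.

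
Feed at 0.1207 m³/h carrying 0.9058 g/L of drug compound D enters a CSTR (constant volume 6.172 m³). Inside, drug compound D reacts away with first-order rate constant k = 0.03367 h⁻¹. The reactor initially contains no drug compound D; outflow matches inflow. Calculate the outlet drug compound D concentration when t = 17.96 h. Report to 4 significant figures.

0.2049 g/L

Accumulation = in − out − consumed: V dC/dt = Q C_in − Q C − k V C.
This is linear with rate a = Q/V + k = 0.0532261 h⁻¹.
C_ss = Q C_in/(Q + kV) = 0.332805 g/L; C(t) = C_ss + (C₀ − C_ss) e^(−a t).
C(17.96) = 0.332805 + (-0.332805)·e^(−0.0532261·17.96) = 0.332805 + (-0.332805)·0.384451 = 0.204858 g/L.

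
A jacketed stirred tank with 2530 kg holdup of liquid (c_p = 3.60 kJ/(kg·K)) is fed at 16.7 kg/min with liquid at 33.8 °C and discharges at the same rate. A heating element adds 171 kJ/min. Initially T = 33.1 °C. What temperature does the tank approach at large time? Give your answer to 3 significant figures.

Energy balance: M c_p dT/dt = ṁ c_p (T_in − T) + 171.
At steady state dT/dt = 0 ⇒ T_ss = T_in + Q̇/(ṁ c_p) = 33.8 + 171/(16.7·3.60) = 36.644 °C.

36.6 °C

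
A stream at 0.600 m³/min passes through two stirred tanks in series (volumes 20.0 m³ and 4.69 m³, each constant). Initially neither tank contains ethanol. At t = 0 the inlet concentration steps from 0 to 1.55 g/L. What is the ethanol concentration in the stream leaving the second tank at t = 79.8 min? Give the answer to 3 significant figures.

1.37 g/L

Species balance on tank i: dCᵢ/dt = (Cᵢ₋₁ − Cᵢ)/τᵢ with τᵢ = Vᵢ/Q.
τ₁ = 20.0/0.600 = 33.333 min; τ₂ = 4.69/0.600 = 7.8167 min.
Solving the cascade with C₁(0)=C₂(0)=0 gives C₂(t) = C_in[1 − (τ₁ e^(−t/τ₁) − τ₂ e^(−t/τ₂))/(τ₁ − τ₂)].
At t = 79.8: e^(−t/τ₁) = 0.091264, e^(−t/τ₂) = 3.6839e-05.
C₂ = 1.55·[1 − (33.333·0.091264 − 7.8167·3.6839e-05)/(25.517)] = 1.55·0.88079 = 1.3652 g/L.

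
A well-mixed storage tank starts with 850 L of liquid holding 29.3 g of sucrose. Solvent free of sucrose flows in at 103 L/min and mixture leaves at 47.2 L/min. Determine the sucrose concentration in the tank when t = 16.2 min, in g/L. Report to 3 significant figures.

0.00905 g/L

Let m(t) be the amount of sucrose. Volume: V(t) = V₀ + (Q_in − Q_out) t = 850 + 55.800 t; V(16.2) = 1754.0 L.
Solute balance: dm/dt = 0 − Q_out C = −Q_out m/V(t).
Separate: dm/m = −Q_out dt/V(t) ⇒ ln(m/m₀) = −(Q_out/(Q_in−Q_out)) ln(V/V₀).
m = m₀ (V₀/V)^(Q_out/(Q_in−Q_out)) = 29.3 × (850/1754.0)^(0.84588) = 15.876 g.
C = m/V = 15.876/1754.0 = 0.0090518 g/L.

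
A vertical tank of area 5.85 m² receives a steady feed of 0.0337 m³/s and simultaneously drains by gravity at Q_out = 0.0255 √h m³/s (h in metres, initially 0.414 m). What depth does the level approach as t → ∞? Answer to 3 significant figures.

A dh/dt = Q_in − 0.0255 √h. Steady state requires inflow = outflow:
Q_in = 0.0255 √h_ss ⇒ √h_ss = 0.0337/0.0255 = 1.3216.
h_ss = 1.3216² = 1.7465 m. (Since h₀ = 0.414 m < h_ss, the level will rise toward this value.)

1.75 m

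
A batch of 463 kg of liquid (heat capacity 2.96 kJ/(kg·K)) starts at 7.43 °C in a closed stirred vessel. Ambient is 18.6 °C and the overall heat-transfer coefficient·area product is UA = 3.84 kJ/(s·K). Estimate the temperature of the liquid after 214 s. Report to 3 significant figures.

M c_p dT/dt = −UA(T − T_amb).
dT/dt = (T_ss − T)/τ with T_ss = T_amb = 18.600 °C, τ = M c_p/UA = 463·2.96/3.84 = 356.90 s.
Integrating: T(t) = T_ss + (T₀ − T_ss) e^(−t/τ).
T(214) = 18.600 + (-11.170)·0.54902 = 12.467 °C.

12.5 °C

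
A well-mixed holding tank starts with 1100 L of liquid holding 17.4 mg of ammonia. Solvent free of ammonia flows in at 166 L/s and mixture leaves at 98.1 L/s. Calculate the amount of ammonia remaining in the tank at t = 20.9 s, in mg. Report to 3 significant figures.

Total volume: dV/dt = Q_in − Q_out = 67.900 L/s, so V(t) = 1100 + 67.900 t and V(20.9) = 2519.1 L.
Solute balance: dm/dt = 0 − Q_out C = −Q_out m/V(t).
dm/m = −Q_out dt/(V₀ + 67.900 t); integrating gives ln(m/m₀) = −(Q_out/(Q_in−Q_out)) ln(V/V₀).
m = m₀ (V₀/V)^(Q_out/(Q_in−Q_out)) = 17.4 × (1100/2519.1)^(1.4448) = 5.2558 mg.

5.26 mg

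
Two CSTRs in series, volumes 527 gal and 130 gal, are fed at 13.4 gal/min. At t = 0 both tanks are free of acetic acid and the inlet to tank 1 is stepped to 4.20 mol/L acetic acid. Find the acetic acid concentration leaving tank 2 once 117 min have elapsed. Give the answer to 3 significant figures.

3.92 mol/L

Species balance on tank i: dCᵢ/dt = (Cᵢ₋₁ − Cᵢ)/τᵢ with τᵢ = Vᵢ/Q.
τ₁ = 527/13.4 = 39.328 min; τ₂ = 130/13.4 = 9.7015 min.
Tank 1: C₁ = C_in(1 − e^(−t/τ₁)). Tank 2 (τ₁ ≠ τ₂): C₂ = C_in[1 − (τ₁ e^(−t/τ₁) − τ₂ e^(−t/τ₂))/(τ₁ − τ₂)].
At t = 117: e^(−t/τ₁) = 0.051050, e^(−t/τ₂) = 5.7864e-06.
C₂ = 4.20·[1 − (39.328·0.051050 − 9.7015·5.7864e-06)/(29.627)] = 4.20·0.93224 = 3.9154 mol/L.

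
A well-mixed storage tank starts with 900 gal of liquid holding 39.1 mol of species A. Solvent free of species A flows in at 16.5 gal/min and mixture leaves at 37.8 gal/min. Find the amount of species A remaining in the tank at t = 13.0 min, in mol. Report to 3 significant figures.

Total volume: dV/dt = Q_in − Q_out = -21.300 gal/min, so V(t) = 900 − 21.300 t and V(13.0) = 623.10 gal.
Species balance (pure solvent in): dm/dt = −Q_out · m/V(t).
Separate: dm/m = −Q_out dt/V(t) ⇒ ln(m/m₀) = −(Q_out/(Q_in−Q_out)) ln(V/V₀).
m = m₀ (V₀/V)^(Q_out/(Q_in−Q_out)) = 39.1 × (900/623.10)^(-1.7746) = 20.361 mol.

20.4 mol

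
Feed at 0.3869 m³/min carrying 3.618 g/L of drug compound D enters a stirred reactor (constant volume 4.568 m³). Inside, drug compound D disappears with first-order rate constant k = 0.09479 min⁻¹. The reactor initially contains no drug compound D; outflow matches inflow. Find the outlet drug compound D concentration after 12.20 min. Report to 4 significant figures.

1.516 g/L

Accumulation = in − out − consumed: V dC/dt = Q C_in − Q C − k V C.
dC/dt = (Q/V) C_in − (Q/V + k) C; effective rate a = Q/V + k = 0.0846979 + 0.09479 = 0.179488 min⁻¹.
C_ss = Q C_in/(Q + kV) = 1.70728 g/L; C(t) = C_ss + (C₀ − C_ss) e^(−a t).
C(12.20) = 1.70728 + (-1.70728)·e^(−0.179488·12.20) = 1.70728 + (-1.70728)·0.111944 = 1.51616 g/L.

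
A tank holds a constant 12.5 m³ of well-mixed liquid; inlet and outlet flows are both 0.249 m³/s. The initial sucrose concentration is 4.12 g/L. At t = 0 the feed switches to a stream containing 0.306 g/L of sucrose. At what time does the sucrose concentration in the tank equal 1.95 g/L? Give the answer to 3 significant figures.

42.2 s

Species balance: V dC/dt = Q(C_in − C) ⇒ τ = V/Q = 50.201 s.
C(t) = C_in + (C₀ − C_in) e^(−t/τ). Set C = 1.95 and solve for t:
e^(−t/τ) = (C − C_in)/(C₀ − C_in) = (1.95 − 0.306)/(4.12 − 0.306) = 0.43104
t = −τ ln(…) = 50.201 × 0.84155 = 42.246 s.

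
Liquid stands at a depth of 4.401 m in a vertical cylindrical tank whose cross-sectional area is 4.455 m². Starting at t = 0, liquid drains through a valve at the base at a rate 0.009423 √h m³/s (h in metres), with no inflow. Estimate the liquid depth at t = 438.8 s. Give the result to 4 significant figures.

A dh/dt = −Q_out = −0.009423 √h.
This is separable: 2 d(√h)/dt = −0.009423/A, so √h = √h₀ − (0.009423/(2A)) t.
√h = √4.401 − 0.009423·438.8/(2·4.455) = 2.09786 − 0.464064 = 1.63379.
h = 1.63379² = 2.66928 m.

2.669 m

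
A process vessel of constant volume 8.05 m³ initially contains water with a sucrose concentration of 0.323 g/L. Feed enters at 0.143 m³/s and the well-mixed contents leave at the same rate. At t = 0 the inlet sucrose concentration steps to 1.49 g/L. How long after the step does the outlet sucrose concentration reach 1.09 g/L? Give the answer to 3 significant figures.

60.3 s

Species balance: V dC/dt = Q(C_in − C) ⇒ τ = V/Q = 56.294 s.
C(t) = C_in + (C₀ − C_in) e^(−t/τ). Set C = 1.09 and solve for t:
e^(−t/τ) = (C − C_in)/(C₀ − C_in) = (1.09 − 1.49)/(0.323 − 1.49) = 0.34276
t = −τ ln(…) = 56.294 × 1.0707 = 60.275 s.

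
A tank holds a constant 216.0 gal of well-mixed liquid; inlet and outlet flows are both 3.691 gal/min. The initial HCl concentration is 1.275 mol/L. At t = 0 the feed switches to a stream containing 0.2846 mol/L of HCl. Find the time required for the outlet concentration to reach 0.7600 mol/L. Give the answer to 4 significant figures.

42.95 min

Species balance on the tank: V dC/dt = Q(C_in − C), so τ = V/Q = 58.5207 min.
C(t) = C_in + (C₀ − C_in) e^(−t/τ). Set C = 0.7600 and solve for t:
e^(−t/τ) = (C − C_in)/(C₀ − C_in) = (0.7600 − 0.2846)/(1.275 − 0.2846) = 0.480008
t = −τ ln(…) = 58.5207 × 0.733952 = 42.9514 min.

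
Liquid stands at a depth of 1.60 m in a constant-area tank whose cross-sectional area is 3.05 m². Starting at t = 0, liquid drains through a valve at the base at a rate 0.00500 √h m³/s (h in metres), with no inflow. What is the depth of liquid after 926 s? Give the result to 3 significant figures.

Mass balance (ρ constant): A dh/dt = −0.00500 √h.
Separate and integrate: 2(√h − √h₀) = −(0.00500/A) t.
√h = √1.60 − 0.00500·926/(2·3.05) = 1.2649 − 0.75902 = 0.50589.
h = 0.50589² = 0.25593 m.

0.256 m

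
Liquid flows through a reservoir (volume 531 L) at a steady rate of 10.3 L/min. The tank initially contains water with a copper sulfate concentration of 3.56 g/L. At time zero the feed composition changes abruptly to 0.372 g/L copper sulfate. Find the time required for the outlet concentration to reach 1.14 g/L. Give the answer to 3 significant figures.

Species balance: V dC/dt = Q(C_in − C) ⇒ τ = V/Q = 51.553 min.
C(t) = C_in + (C₀ − C_in) e^(−t/τ). Set C = 1.14 and solve for t:
e^(−t/τ) = (C − C_in)/(C₀ − C_in) = (1.14 − 0.372)/(3.56 − 0.372) = 0.24090
t = −τ ln(…) = 51.553 × 1.4234 = 73.379 min.

73.4 min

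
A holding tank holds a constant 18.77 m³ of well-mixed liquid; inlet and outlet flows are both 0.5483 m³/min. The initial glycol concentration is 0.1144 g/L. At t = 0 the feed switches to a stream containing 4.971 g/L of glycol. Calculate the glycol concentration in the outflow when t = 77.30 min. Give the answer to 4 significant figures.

4.463 g/L

Species balance on the tank: V dC/dt = Q(C_in − C).
Time constant τ = V/Q = 18.77/0.5483 = 34.2331 min.
Integrating: C(t) = C_in + (C₀ − C_in) e^(−t/τ).
C(77.30) = 4.971 + (0.1144 − 4.971)·e^(−77.30/34.2331) = 4.971 + (-4.85660)·0.104554 = 4.46322 g/L.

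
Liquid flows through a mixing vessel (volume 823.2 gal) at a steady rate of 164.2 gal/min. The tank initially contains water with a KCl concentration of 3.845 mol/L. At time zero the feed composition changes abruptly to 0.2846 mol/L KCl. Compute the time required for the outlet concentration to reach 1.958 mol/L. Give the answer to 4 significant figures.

Accumulation = in − out for the solute gives V dC/dt = Q(C_in − C), so τ = V/Q = 5.01340 min.
C(t) = C_in + (C₀ − C_in) e^(−t/τ). Set C = 1.958 and solve for t:
e^(−t/τ) = (C − C_in)/(C₀ − C_in) = (1.958 − 0.2846)/(3.845 − 0.2846) = 0.470003
t = −τ ln(…) = 5.01340 × 0.755015 = 3.78519 min.

3.785 min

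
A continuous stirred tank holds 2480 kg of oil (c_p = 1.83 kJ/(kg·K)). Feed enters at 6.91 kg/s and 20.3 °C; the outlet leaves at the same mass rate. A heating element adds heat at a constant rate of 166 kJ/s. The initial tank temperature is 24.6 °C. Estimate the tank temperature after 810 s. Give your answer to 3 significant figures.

32.5 °C

Unsteady energy balance on the tank contents: M c_p dT/dt = ṁ c_p (T_in − T) + 166.
τ = M/ṁ = 358.90 s; T_ss = T_in + Q̇/(ṁ c_p) = 20.3 + 166/(6.91·1.83) = 33.427 °C.
This is linear first-order; T(t) = T_ss + (T₀ − T_ss) e^(−t/τ).
T(810) = 33.427 + (-8.8274)·e^(−810/358.90) = 33.427 + (-8.8274)·0.10467 = 32.503 °C.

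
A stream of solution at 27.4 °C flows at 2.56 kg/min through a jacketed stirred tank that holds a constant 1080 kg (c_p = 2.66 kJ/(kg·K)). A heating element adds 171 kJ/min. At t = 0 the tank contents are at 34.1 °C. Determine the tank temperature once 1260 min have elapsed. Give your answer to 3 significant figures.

M c_p dT/dt = ṁ c_p (T_in − T) + Q̇.
Rearrange: dT/dt = (T_ss − T)/τ with τ = M/ṁ = 421.88 min and T_ss = T_in + Q̇/(ṁ c_p) = 52.512 °C.
T approaches T_ss exponentially: T(t) = T_ss + (T₀ − T_ss) e^(−t/τ).
T(1260) = 52.512 + (-18.412)·e^(−1260/421.88) = 52.512 + (-18.412)·0.050455 = 51.583 °C.

51.6 °C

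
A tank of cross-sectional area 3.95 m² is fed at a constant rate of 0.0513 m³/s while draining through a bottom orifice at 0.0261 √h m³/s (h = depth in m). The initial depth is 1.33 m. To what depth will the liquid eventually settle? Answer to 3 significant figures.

3.86 m

Level balance: A dh/dt = 0.0513 − 0.0261 √h. Setting dh/dt = 0:
Q_in = 0.0261 √h_ss ⇒ √h_ss = 0.0513/0.0261 = 1.9655.
h_ss = 1.9655² = 3.8633 m. (Since h₀ = 1.33 m < h_ss, the level will rise toward this value.)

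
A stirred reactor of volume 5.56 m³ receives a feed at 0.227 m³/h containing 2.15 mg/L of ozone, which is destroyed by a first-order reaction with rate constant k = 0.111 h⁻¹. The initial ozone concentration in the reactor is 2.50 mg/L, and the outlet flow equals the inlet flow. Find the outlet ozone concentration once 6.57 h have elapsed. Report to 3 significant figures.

Accumulation = in − out − consumed: V dC/dt = Q C_in − Q C − k V C.
dC/dt = (Q/V) C_in − (Q/V + k) C; effective rate a = Q/V + k = 0.040827 + 0.111 = 0.15183 h⁻¹.
C_ss = Q C_in/(Q + kV) = 0.57815 mg/L; C(t) = C_ss + (C₀ − C_ss) e^(−a t).
C(6.57) = 0.57815 + (1.9219)·e^(−0.15183·6.57) = 0.57815 + (1.9219)·0.36880 = 1.2869 mg/L.

1.29 mg/L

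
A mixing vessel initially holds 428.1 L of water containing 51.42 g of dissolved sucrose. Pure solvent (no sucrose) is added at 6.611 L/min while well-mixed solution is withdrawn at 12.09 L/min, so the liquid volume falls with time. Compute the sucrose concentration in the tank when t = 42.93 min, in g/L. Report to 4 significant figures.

0.04590 g/L

Total volume: dV/dt = Q_in − Q_out = -5.47900 L/min, so V(t) = 428.1 − 5.47900 t and V(42.93) = 192.887 L.
Solute balance: dm/dt = 0 − Q_out C = −Q_out m/V(t).
Separate: dm/m = −Q_out dt/V(t) ⇒ ln(m/m₀) = −(Q_out/(Q_in−Q_out)) ln(V/V₀).
m = m₀ (V₀/V)^(Q_out/(Q_in−Q_out)) = 51.42 × (428.1/192.887)^(-2.20661) = 8.85338 g.
C = m/V = 8.85338/192.887 = 0.0458994 g/L.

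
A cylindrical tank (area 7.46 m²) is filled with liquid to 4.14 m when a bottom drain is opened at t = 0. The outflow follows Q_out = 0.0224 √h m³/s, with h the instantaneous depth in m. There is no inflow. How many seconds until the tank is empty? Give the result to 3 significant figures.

A dh/dt = −Q_out = −0.0224 √h.
∫ h^(−1/2) dh = −(0.0224/A) ∫ dt, giving 2√h = 2√h₀ − (0.0224/A) t.
Set h = 0: 2√h₀ = (0.0224/A) t_empty ⇒ t_empty = 2A√h₀/0.0224.
t_empty = 2·7.46·√4.14/0.0224 = 14.920·2.0347/0.0224 = 1355.3 s.

1360 s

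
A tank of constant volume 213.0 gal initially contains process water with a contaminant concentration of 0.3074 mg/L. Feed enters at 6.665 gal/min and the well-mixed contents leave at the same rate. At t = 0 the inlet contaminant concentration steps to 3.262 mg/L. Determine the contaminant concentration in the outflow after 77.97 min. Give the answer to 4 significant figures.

Unsteady species balance (constant V, well mixed): V dC/dt = Q(C_in − C).
Time constant τ = V/Q = 213.0/6.665 = 31.9580 min.
C approaches C_in exponentially: C(t) = C_in + (C₀ − C_in) e^(−t/τ).
C(77.97) = 3.262 + (0.3074 − 3.262)·e^(−77.97/31.9580) = 3.262 + (-2.95460)·0.0871813 = 3.00441 mg/L.

3.004 mg/L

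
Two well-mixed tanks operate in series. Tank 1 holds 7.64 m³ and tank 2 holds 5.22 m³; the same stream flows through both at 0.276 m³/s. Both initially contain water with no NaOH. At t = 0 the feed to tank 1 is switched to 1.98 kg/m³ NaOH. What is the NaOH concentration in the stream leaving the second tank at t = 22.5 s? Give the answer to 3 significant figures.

Each tank obeys Vᵢ dCᵢ/dt = Q(Cᵢ₋₁ − Cᵢ), so τᵢ = Vᵢ/Q.
τ₁ = 7.64/0.276 = 27.681 s; τ₂ = 5.22/0.276 = 18.913 s.
Tank 1: C₁ = C_in(1 − e^(−t/τ₁)). Tank 2 (τ₁ ≠ τ₂): C₂ = C_in[1 − (τ₁ e^(−t/τ₁) − τ₂ e^(−t/τ₂))/(τ₁ − τ₂)].
At t = 22.5: e^(−t/τ₁) = 0.44360, e^(−t/τ₂) = 0.30433.
C₂ = 1.98·[1 − (27.681·0.44360 − 18.913·0.30433)/(8.7681)] = 1.98·0.25598 = 0.50683 kg/m³.

0.507 kg/m³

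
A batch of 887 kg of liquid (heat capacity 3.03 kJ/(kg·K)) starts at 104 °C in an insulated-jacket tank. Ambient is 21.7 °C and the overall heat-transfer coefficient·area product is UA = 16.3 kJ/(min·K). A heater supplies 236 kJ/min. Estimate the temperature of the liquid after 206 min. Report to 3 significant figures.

55.6 °C

Lumped-capacitance energy balance: M c_p dT/dt = UA(T_amb − T) + Q̇.
dT/dt = (T_ss − T)/τ with T_ss = T_amb + Q̇/UA = 21.7 + 236/16.3 = 36.179 °C, τ = M c_p/UA = 887·3.03/16.3 = 164.88 min.
T approaches T_ss exponentially: T(t) = T_ss + (T₀ − T_ss) e^(−t/τ).
T(206) = 36.179 + (67.821)·0.28669 = 55.622 °C.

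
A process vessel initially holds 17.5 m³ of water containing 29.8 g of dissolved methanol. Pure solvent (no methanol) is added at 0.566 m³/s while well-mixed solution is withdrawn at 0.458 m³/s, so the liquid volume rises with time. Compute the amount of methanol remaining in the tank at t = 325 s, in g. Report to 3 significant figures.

0.280 g

Total volume: dV/dt = Q_in − Q_out = 0.10800 m³/s, so V(t) = 17.5 + 0.10800 t and V(325) = 52.600 m³.
No methanol enters, so dm/dt = −Q_out · (m/V).
dm/m = −Q_out dt/(V₀ + 0.10800 t); integrating gives ln(m/m₀) = −(Q_out/(Q_in−Q_out)) ln(V/V₀).
m = m₀ (V₀/V)^(Q_out/(Q_in−Q_out)) = 29.8 × (17.5/52.600)^(4.2407) = 0.28013 g.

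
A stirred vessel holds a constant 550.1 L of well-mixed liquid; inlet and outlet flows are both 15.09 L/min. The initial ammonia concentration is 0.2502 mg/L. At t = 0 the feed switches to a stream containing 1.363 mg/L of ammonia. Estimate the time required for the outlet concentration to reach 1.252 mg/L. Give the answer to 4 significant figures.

Species balance on the tank: V dC/dt = Q(C_in − C), so τ = V/Q = 36.4546 min.
C(t) = C_in + (C₀ − C_in) e^(−t/τ). Set C = 1.252 and solve for t:
e^(−t/τ) = (C − C_in)/(C₀ − C_in) = (1.252 − 1.363)/(0.2502 − 1.363) = 0.0997484
t = −τ ln(…) = 36.4546 × 2.30510 = 84.0317 min.

84.03 min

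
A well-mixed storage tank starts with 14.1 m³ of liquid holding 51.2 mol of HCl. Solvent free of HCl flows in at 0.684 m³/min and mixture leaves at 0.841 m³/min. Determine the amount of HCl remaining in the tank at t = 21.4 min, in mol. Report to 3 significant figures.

11.9 mol

Total volume: dV/dt = Q_in − Q_out = -0.15700 m³/min, so V(t) = 14.1 − 0.15700 t and V(21.4) = 10.740 m³.
Solute balance: dm/dt = 0 − Q_out C = −Q_out m/V(t).
dm/m = −Q_out dt/(V₀ − 0.15700 t); integrating gives ln(m/m₀) = −(Q_out/(Q_in−Q_out)) ln(V/V₀).
m = m₀ (V₀/V)^(Q_out/(Q_in−Q_out)) = 51.2 × (14.1/10.740)^(-5.3567) = 11.914 mol.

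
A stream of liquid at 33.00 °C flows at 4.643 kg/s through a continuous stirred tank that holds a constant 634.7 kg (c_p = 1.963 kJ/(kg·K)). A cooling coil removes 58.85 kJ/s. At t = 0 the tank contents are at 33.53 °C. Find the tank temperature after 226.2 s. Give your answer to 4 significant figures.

M c_p dT/dt = ṁ c_p (T_in − T) − Q̇.
Rearrange: dT/dt = (T_ss − T)/τ with τ = M/ṁ = 136.700 s and T_ss = T_in − Q̇/(ṁ c_p) = 26.5430 °C.
T approaches T_ss exponentially: T(t) = T_ss + (T₀ − T_ss) e^(−t/τ).
T(226.2) = 26.5430 + (6.98695)·e^(−226.2/136.700) = 26.5430 + (6.98695)·0.191147 = 27.8786 °C.

27.88 °C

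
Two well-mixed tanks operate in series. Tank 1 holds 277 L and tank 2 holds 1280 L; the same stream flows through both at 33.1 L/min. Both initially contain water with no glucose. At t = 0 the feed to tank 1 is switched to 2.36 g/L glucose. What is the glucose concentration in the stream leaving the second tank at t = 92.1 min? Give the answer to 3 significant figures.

Species balance on tank i: dCᵢ/dt = (Cᵢ₋₁ − Cᵢ)/τᵢ with τᵢ = Vᵢ/Q.
τ₁ = 277/33.1 = 8.3686 min; τ₂ = 1280/33.1 = 38.671 min.
Solving the cascade with C₁(0)=C₂(0)=0 gives C₂(t) = C_in[1 − (τ₁ e^(−t/τ₁) − τ₂ e^(−t/τ₂))/(τ₁ − τ₂)].
At t = 92.1: e^(−t/τ₁) = 1.6611e-05, e^(−t/τ₂) = 0.092398.
C₂ = 2.36·[1 − (8.3686·1.6611e-05 − 38.671·0.092398)/(-30.302)] = 2.36·0.88209 = 2.0817 g/L.

2.08 g/L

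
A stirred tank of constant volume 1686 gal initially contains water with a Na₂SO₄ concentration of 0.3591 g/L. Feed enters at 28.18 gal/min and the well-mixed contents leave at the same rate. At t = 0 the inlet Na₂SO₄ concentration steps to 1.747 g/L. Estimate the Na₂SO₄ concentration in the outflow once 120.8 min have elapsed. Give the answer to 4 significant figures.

1.563 g/L

Unsteady species balance (constant V, well mixed): V dC/dt = Q(C_in − C).
So dC/dt = (C_in − C)/τ with τ = V/Q = 1686/28.18 = 59.8297 min.
C approaches C_in exponentially: C(t) = C_in + (C₀ − C_in) e^(−t/τ).
C(120.8) = 1.747 + (0.3591 − 1.747)·e^(−120.8/59.8297) = 1.747 + (-1.38790)·0.132780 = 1.56272 g/L.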